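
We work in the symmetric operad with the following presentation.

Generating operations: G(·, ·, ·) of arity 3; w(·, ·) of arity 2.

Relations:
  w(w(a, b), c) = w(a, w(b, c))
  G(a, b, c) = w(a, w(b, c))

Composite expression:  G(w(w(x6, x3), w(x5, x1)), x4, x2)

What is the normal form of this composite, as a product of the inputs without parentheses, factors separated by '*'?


The G-tree's shape is irrelevant; the x-reading-order decides.
w(x6, x3) flattens to x6 * x3
w(x5, x1) flattens to x5 * x1
w(w(x6, x3), w(x5, x1)) flattens to x6 * x3 * x5 * x1
G(w(w(x6, x3), w(x5, x1)), x4, x2) flattens to x6 * x3 * x5 * x1 * x4 * x2

x6 * x3 * x5 * x1 * x4 * x2


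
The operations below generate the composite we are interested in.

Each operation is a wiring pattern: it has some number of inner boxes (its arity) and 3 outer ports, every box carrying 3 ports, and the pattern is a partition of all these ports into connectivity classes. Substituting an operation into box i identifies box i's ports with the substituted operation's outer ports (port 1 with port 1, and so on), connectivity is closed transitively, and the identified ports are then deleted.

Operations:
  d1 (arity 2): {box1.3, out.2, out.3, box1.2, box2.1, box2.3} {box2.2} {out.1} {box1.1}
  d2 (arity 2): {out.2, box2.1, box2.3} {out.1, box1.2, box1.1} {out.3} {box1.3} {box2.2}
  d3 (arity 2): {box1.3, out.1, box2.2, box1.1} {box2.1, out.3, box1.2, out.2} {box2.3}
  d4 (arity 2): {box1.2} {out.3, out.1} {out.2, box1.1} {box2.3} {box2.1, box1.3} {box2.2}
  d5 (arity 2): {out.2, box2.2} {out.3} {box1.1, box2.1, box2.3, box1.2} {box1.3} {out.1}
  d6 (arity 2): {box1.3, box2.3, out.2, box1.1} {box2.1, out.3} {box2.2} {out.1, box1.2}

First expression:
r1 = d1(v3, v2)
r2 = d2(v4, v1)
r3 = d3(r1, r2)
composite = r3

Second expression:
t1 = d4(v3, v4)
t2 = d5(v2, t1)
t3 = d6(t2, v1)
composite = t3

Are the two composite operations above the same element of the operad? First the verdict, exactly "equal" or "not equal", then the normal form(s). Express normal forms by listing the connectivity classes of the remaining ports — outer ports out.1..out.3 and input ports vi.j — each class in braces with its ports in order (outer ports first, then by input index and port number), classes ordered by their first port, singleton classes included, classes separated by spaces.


not equal; the first gives {out.1, out.2, out.3, v1.1, v1.3, v2.1, v2.3, v3.2, v3.3, v4.1, v4.2} {v1.2} {v2.2} {v3.1} {v4.3} and the second {out.1, v3.1} {out.2, v1.3} {out.3, v1.1} {v1.2} {v2.1, v2.2} {v2.3} {v3.2} {v3.3, v4.1} {v4.2} {v4.3}


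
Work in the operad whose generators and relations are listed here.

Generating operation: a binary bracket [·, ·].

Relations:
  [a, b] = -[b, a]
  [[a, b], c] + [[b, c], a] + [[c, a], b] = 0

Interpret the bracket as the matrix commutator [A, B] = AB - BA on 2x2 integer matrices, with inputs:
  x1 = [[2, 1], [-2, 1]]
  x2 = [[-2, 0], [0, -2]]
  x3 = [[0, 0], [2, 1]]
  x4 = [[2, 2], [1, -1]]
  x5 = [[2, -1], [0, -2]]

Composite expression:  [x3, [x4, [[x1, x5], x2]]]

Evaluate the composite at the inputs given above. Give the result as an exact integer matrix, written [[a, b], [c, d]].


[[0, 0], [0, 0]]


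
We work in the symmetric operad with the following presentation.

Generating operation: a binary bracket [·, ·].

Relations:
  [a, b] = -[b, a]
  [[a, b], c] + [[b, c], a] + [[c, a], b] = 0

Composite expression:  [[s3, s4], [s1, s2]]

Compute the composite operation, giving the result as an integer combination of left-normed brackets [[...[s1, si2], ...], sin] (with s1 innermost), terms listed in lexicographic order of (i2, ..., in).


-[[[s1, s2], s3], s4] + [[[s1, s2], s4], s3]

Left-normed coefficients sit on the s1-initial expansion words.
Composite bracket: [[s3, s4], [s1, s2]]
Each bracket splits as ab - ba, giving 8 signed words (2^3 = 8).
Only words starting with s1 matter:
  sign of s1s2s3s4 is -1, so it contributes -[[[s1, s2], s3], s4]
  sign of s1s2s4s3 is +1, so it contributes +[[[s1, s2], s4], s3]


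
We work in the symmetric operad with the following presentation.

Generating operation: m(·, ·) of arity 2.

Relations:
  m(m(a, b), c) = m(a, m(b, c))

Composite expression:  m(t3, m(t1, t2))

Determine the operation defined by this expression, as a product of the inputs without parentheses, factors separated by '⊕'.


The m-tree's shape is irrelevant; the t-reading-order decides.
m(t1, t2) unparenthesizes to t1 ⊕ t2
m(t3, m(t1, t2)) unparenthesizes to t3 ⊕ t1 ⊕ t2

t3 ⊕ t1 ⊕ t2


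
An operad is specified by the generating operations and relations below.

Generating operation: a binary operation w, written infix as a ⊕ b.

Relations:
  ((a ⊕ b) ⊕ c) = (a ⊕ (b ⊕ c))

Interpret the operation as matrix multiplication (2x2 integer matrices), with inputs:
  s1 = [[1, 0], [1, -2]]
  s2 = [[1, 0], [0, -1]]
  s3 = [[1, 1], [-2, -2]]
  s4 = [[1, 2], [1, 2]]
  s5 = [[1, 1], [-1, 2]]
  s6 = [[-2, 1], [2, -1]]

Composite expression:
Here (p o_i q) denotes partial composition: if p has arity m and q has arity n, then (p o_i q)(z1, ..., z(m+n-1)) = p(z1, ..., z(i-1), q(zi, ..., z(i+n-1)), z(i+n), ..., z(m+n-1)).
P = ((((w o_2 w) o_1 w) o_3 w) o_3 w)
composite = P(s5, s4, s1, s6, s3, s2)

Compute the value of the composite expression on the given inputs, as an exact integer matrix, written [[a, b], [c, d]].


[[-56, 56], [-28, 28]]

(s5 ⊕ s4) = [[2, 4], [1, 2]]
(s1 ⊕ s6) = [[-2, 1], [-6, 3]]
((s1 ⊕ s6) ⊕ s3) = [[-4, -4], [-12, -12]]
(((s1 ⊕ s6) ⊕ s3) ⊕ s2) = [[-4, 4], [-12, 12]]
((s5 ⊕ s4) ⊕ (((s1 ⊕ s6) ⊕ s3) ⊕ s2)) = [[-56, 56], [-28, 28]]


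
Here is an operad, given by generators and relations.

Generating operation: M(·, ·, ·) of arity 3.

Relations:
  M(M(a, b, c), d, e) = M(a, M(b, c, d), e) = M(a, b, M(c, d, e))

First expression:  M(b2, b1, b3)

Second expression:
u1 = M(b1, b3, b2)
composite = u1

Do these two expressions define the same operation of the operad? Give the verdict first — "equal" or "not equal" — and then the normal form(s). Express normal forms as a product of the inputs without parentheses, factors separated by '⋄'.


not equal: they reduce to b2 ⋄ b1 ⋄ b3 and b1 ⋄ b3 ⋄ b2

The first expression reduces to b2 ⋄ b1 ⋄ b3
The second expression reduces to b1 ⋄ b3 ⋄ b2
The normal forms differ: not equal.


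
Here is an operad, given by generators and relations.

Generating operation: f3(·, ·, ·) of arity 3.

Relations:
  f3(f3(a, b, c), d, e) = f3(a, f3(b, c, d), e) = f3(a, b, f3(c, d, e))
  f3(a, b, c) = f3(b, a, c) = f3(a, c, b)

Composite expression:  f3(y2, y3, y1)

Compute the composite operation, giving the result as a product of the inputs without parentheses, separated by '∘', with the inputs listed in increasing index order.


y1 ∘ y2 ∘ y3

With f3 associative and commutative, the y-input set is all that matters.
f3(y2, y3, y1) unparenthesizes to y2 ∘ y3 ∘ y1
commutativity sorts the factors: y1 ∘ y2 ∘ y3


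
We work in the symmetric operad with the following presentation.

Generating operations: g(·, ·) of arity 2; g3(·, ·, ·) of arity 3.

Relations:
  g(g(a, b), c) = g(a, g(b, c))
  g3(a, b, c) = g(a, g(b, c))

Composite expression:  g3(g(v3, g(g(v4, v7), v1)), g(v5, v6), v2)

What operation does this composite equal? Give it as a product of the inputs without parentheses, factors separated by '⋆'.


All parenthesizations of g3 agree; list the v-inputs left to right.
g(v4, v7) unparenthesizes to v4 ⋆ v7
g(g(v4, v7), v1) unparenthesizes to v4 ⋆ v7 ⋆ v1
g(v3, g(g(v4, v7), v1)) unparenthesizes to v3 ⋆ v4 ⋆ v7 ⋆ v1
g(v5, v6) unparenthesizes to v5 ⋆ v6
g3(g(v3, g(g(v4, v7), v1)), g(v5, v6), v2) unparenthesizes to v3 ⋆ v4 ⋆ v7 ⋆ v1 ⋆ v5 ⋆ v6 ⋆ v2

v3 ⋆ v4 ⋆ v7 ⋆ v1 ⋆ v5 ⋆ v6 ⋆ v2


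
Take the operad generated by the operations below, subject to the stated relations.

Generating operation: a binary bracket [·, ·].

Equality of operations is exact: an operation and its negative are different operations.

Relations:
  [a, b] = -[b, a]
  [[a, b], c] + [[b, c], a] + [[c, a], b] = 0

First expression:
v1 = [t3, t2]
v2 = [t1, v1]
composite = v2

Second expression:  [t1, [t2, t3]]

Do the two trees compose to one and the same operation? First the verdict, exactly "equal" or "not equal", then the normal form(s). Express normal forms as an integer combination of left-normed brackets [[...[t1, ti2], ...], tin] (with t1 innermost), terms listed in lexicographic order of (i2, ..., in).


not equal: they reduce to -[[t1, t2], t3] + [[t1, t3], t2] and [[t1, t2], t3] - [[t1, t3], t2]

The first expression, normalized: -[[t1, t2], t3] + [[t1, t3], t2]
The second expression, normalized: [[t1, t2], t3] - [[t1, t3], t2]
The normal forms differ: not equal.


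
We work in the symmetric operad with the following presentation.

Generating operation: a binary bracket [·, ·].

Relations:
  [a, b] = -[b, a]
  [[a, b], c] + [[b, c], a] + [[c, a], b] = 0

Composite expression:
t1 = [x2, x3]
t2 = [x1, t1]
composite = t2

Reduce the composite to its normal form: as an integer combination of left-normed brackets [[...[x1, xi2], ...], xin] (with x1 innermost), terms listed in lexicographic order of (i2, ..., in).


[[x1, x2], x3] - [[x1, x3], x2]

Antisymmetry and Jacobi reduce to x1-anchored left-normed brackets.
Composite bracket: [x1, [x2, x3]]
The bracket unfolds into 4 signed words via [a, b] = ab - ba (2^2 = 4).
Coefficients come from the x1-initial words:
  x1x2x3 (sign +1) contributes +[[x1, x2], x3]
  x1x3x2 (sign -1) contributes -[[x1, x3], x2]


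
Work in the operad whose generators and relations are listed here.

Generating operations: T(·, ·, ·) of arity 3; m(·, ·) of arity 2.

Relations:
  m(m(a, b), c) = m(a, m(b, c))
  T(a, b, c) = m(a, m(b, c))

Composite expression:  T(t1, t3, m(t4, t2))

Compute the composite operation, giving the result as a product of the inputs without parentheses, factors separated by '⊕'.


t1 ⊕ t3 ⊕ t4 ⊕ t2

Every regrouping of T is equal, so read the t-inputs in written order.
m(t4, t2) collapses to t4 ⊕ t2
T(t1, t3, m(t4, t2)) collapses to t1 ⊕ t3 ⊕ t4 ⊕ t2


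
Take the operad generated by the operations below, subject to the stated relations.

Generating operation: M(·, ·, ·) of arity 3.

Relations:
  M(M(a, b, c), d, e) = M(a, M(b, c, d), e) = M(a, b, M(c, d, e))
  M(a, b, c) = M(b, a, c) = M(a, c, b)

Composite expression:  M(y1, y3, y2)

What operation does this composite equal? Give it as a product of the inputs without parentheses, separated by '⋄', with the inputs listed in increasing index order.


y1 ⋄ y2 ⋄ y3


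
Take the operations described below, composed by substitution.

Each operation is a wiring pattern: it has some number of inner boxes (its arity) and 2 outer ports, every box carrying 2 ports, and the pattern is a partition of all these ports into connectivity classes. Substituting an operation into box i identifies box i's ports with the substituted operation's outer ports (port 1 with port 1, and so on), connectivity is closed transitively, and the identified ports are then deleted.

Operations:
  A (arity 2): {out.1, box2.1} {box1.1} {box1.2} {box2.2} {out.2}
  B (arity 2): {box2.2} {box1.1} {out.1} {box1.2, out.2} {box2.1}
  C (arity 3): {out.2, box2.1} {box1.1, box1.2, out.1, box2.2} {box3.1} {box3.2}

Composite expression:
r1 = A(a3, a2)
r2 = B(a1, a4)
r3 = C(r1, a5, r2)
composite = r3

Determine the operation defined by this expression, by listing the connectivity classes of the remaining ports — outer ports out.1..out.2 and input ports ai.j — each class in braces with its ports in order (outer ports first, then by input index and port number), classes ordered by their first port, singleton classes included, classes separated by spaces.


{out.1, a2.1, a5.2} {out.2, a5.1} {a1.1} {a1.2} {a2.2} {a3.1} {a3.2} {a4.1} {a4.2}

Substituting into C glues patterns; closure does the rest.
the subtree at A composes to {out.1, a2.1} {out.2} {a2.2} {a3.1} {a3.2} on (a3, a2); out.j = own outer ports
the subtree at B composes to {out.1} {out.2, a1.2} {a1.1} {a4.1} {a4.2} on (a1, a4); out.j = own outer ports
the subtree at C composes to {out.1, a2.1, a5.2} {out.2, a5.1} {a1.1} {a1.2} {a2.2} {a3.1} {a3.2} {a4.1} {a4.2} on (a3, a2, a5, a1, a4); out.j = own outer ports


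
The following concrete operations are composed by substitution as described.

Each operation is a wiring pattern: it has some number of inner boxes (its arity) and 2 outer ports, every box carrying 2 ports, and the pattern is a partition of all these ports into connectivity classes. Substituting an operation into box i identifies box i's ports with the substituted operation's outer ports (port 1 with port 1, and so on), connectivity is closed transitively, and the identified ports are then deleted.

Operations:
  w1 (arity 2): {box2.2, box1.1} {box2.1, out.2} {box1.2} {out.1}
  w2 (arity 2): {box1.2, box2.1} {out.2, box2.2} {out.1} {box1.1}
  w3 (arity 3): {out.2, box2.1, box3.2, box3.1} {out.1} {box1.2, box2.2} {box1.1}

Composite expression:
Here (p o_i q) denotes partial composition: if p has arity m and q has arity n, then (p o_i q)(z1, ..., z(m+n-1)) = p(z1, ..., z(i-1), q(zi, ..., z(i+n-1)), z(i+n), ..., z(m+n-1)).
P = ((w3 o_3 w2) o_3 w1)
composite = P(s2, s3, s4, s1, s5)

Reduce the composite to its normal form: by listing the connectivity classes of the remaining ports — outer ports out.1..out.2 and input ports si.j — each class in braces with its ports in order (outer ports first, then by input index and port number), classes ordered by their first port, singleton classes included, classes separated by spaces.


{out.1} {out.2, s3.1, s5.2} {s1.1, s5.1} {s1.2, s4.1} {s2.1} {s2.2, s3.2} {s4.2}

After gluing at w3, chains via deleted ports link the s-ports.
w1 over (s4, s1) gives {out.1} {out.2, s1.1} {s1.2, s4.1} {s4.2}, out.j being that stage's outer ports
w2 over (s4, s1, s5) gives {out.1} {out.2, s5.2} {s1.1, s5.1} {s1.2, s4.1} {s4.2}, out.j being that stage's outer ports
w3 over (s2, s3, s4, s1, s5) gives {out.1} {out.2, s3.1, s5.2} {s1.1, s5.1} {s1.2, s4.1} {s2.1} {s2.2, s3.2} {s4.2}, out.j being that stage's outer ports


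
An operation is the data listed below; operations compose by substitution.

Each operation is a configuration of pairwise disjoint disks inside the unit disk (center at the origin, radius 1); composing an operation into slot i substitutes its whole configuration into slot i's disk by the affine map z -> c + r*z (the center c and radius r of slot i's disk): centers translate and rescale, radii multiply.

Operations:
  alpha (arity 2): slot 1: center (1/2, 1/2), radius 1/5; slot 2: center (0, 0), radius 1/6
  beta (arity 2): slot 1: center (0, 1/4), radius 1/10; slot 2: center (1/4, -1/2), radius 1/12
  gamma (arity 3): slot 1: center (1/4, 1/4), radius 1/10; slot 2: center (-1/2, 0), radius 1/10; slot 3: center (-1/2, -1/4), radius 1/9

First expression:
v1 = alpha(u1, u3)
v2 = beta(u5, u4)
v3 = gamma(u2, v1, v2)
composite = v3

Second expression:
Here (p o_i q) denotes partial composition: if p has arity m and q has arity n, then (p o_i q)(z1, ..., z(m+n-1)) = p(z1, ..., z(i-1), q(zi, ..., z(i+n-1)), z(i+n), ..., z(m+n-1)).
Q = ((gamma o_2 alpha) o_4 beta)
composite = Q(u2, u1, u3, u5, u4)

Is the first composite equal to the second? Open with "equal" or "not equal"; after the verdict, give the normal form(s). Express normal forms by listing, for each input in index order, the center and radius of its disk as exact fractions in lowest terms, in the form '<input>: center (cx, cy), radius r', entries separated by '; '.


equal — both sides give u1: center (-9/20, 1/20), radius 1/50; u2: center (1/4, 1/4), radius 1/10; u3: center (-1/2, 0), radius 1/60; u4: center (-17/36, -11/36), radius 1/108; u5: center (-1/2, -2/9), radius 1/90


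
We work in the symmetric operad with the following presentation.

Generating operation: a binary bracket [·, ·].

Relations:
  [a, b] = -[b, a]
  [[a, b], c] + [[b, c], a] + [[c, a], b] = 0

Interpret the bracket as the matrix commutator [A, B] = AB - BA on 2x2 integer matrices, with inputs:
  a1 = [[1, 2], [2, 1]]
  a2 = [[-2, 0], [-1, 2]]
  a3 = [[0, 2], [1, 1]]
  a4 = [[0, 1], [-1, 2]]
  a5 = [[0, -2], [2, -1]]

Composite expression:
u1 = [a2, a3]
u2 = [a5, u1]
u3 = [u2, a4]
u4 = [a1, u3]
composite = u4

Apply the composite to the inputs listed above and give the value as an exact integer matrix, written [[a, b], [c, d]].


[a2, a3] = [[2, -8], [5, -2]]
[a5, [a2, a3]] = [[6, 0], [3, -6]]
[[a5, [a2, a3]], a4] = [[-3, 12], [6, 3]]
[a1, [[a5, [a2, a3]], a4]] = [[-12, 12], [-12, 12]]

[[-12, 12], [-12, 12]]


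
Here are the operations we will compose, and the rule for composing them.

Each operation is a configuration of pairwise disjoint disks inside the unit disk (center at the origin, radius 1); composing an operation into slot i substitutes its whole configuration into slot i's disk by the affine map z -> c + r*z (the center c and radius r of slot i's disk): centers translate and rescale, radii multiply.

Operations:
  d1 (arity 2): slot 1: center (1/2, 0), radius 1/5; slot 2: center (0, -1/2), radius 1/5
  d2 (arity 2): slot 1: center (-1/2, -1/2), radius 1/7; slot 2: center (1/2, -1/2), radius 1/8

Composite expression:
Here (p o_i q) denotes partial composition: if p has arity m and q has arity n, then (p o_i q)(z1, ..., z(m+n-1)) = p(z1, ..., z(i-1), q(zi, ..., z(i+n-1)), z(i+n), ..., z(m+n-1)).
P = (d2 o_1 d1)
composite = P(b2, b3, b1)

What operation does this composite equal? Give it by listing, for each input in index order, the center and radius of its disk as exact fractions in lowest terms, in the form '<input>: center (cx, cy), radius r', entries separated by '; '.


b1: center (1/2, -1/2), radius 1/8; b2: center (-3/7, -1/2), radius 1/35; b3: center (-1/2, -4/7), radius 1/35

Only the slot chain above each b matters under d2; compose those maps.
b2 passes through 2 substitutions, ending at center (-3/7, -1/2), radius 1/35
b3 passes through 2 substitutions, ending at center (-1/2, -4/7), radius 1/35
b1 passes through 1 substitution, ending at center (1/2, -1/2), radius 1/8


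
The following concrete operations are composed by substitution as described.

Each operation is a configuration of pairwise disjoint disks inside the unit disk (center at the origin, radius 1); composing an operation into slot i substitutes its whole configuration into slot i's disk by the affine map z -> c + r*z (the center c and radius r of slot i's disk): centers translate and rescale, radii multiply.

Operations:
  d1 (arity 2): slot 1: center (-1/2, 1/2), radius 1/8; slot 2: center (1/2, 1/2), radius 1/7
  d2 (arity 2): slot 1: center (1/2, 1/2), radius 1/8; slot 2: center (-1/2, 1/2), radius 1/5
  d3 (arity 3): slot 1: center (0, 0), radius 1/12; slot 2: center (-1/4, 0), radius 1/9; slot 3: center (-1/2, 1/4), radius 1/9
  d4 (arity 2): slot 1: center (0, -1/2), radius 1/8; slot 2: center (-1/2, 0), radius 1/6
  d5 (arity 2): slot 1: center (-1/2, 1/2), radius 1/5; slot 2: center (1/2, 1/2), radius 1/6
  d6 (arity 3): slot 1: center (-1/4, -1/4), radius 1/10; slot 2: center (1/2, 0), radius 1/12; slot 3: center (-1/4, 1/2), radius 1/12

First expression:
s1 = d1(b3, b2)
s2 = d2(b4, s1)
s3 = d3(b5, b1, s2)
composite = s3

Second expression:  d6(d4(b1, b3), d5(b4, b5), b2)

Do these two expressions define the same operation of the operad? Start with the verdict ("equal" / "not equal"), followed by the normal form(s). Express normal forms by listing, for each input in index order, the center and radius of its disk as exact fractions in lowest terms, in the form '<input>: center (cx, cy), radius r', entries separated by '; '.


not equal; the first gives b1: center (-1/4, 0), radius 1/9; b2: center (-49/90, 19/60), radius 1/315; b3: center (-17/30, 19/60), radius 1/360; b4: center (-4/9, 11/36), radius 1/72; b5: center (0, 0), radius 1/12 and the second b1: center (-1/4, -3/10), radius 1/80; b2: center (-1/4, 1/2), radius 1/12; b3: center (-3/10, -1/4), radius 1/60; b4: center (11/24, 1/24), radius 1/60; b5: center (13/24, 1/24), radius 1/72

Reducing the first expression gives b1: center (-1/4, 0), radius 1/9; b2: center (-49/90, 19/60), radius 1/315; b3: center (-17/30, 19/60), radius 1/360; b4: center (-4/9, 11/36), radius 1/72; b5: center (0, 0), radius 1/12
Reducing the second expression gives b1: center (-1/4, -3/10), radius 1/80; b2: center (-1/4, 1/2), radius 1/12; b3: center (-3/10, -1/4), radius 1/60; b4: center (11/24, 1/24), radius 1/60; b5: center (13/24, 1/24), radius 1/72
Distinct normal forms: not equal.


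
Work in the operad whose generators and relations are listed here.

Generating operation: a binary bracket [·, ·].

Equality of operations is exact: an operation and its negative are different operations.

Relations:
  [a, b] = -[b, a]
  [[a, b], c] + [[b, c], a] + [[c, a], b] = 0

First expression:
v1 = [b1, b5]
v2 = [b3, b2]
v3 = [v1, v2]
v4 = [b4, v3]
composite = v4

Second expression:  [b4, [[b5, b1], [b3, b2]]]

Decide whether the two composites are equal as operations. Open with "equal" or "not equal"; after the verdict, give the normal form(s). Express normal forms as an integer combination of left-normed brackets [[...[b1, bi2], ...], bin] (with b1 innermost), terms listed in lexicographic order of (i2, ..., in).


not equal: they reduce to [[[[b1, b5], b2], b3], b4] - [[[[b1, b5], b3], b2], b4] and -[[[[b1, b5], b2], b3], b4] + [[[[b1, b5], b3], b2], b4]

The first composite normalizes to [[[[b1, b5], b2], b3], b4] - [[[[b1, b5], b3], b2], b4]
The second composite normalizes to -[[[[b1, b5], b2], b3], b4] + [[[[b1, b5], b3], b2], b4]
The forms do not match — not equal.


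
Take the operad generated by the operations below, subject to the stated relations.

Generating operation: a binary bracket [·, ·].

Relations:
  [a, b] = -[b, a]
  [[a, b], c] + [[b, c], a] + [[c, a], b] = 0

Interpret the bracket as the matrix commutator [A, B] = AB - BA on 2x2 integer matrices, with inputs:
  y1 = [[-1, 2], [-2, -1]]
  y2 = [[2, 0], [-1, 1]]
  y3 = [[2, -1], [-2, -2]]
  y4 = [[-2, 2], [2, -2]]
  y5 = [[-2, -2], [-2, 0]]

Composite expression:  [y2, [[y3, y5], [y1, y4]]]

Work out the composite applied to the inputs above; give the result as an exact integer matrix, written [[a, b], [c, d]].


[y3, y5] = [[-2, -10], [12, 2]]
[y1, y4] = [[8, 0], [0, -8]]
[[y3, y5], [y1, y4]] = [[0, 160], [192, 0]]
[y2, [[y3, y5], [y1, y4]]] = [[160, 160], [-192, -160]]

[[160, 160], [-192, -160]]


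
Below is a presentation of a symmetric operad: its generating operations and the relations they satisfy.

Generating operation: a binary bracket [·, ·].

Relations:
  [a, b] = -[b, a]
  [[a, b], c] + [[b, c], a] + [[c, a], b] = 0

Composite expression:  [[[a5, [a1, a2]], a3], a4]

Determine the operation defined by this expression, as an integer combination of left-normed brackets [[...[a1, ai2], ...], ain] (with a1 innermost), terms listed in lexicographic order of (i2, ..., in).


-[[[[a1, a2], a5], a3], a4]

Left-normed coefficients sit on the a1-initial expansion words.
Composite bracket: [[[a5, [a1, a2]], a3], a4]
Expanding via [a, b] = ab - ba: 16 signed words (2^4 = 16).
Words beginning with a1 determine it all:
  from a1a2a5a3a4, sign -1: term -[[[[a1, a2], a5], a3], a4]


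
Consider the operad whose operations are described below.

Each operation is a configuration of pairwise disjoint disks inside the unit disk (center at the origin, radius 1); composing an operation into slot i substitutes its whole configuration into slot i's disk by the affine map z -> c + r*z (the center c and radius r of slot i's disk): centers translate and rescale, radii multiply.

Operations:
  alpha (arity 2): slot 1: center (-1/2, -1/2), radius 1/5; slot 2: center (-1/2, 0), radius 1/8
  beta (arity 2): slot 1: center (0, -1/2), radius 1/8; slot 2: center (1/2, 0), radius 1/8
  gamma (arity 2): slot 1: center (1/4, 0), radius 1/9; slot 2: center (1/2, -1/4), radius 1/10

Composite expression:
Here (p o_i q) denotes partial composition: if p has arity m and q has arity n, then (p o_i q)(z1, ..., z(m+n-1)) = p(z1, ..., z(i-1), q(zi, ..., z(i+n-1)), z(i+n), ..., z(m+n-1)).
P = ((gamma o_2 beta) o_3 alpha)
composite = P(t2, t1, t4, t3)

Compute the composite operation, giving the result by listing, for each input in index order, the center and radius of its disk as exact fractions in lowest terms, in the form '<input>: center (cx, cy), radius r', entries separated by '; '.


t1: center (1/2, -3/10), radius 1/80; t2: center (1/4, 0), radius 1/9; t3: center (87/160, -1/4), radius 1/640; t4: center (87/160, -41/160), radius 1/400

Each t-disk chains the slot maps above it in gamma; radii multiply.
t2: after 1 affine step, its disk has center (1/4, 0), radius 1/9
t1: after 2 affine steps, its disk has center (1/2, -3/10), radius 1/80
t4: after 3 affine steps, its disk has center (87/160, -41/160), radius 1/400
t3: after 3 affine steps, its disk has center (87/160, -1/4), radius 1/640


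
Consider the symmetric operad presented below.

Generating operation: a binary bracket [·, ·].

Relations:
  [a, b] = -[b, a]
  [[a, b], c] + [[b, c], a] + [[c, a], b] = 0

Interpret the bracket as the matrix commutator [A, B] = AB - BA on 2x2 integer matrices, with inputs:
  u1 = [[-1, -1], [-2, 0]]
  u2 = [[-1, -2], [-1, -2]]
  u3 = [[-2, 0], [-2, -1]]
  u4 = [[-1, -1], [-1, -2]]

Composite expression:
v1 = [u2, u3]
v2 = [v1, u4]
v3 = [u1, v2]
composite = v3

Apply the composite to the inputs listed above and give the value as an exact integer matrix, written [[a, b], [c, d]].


[[-23, 16], [-9, 23]]

[u2, u3] = [[4, -2], [3, -4]]
[[u2, u3], u4] = [[5, -6], [11, -5]]
[u1, [[u2, u3], u4]] = [[-23, 16], [-9, 23]]


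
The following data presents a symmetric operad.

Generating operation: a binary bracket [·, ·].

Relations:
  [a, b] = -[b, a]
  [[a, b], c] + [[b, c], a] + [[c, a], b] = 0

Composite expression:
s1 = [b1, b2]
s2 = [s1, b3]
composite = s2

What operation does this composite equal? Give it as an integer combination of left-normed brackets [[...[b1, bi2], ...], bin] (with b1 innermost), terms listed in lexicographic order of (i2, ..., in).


[[b1, b2], b3]

A multilinear Lie element is pinned by b1-initial words (b1 innermost).
Composite bracket: [[b1, b2], b3]
Full expansion: 4 signed words from ab - ba (2^2 = 4).
Keep just the words that open with b1:
  from b1b2b3, sign +1: term +[[b1, b2], b3]


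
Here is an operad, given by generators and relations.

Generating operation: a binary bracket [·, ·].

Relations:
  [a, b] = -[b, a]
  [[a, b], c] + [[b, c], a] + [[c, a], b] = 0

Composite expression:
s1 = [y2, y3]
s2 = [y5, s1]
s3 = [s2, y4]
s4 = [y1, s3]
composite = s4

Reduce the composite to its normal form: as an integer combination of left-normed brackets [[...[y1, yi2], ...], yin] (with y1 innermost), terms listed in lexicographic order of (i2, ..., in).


-[[[[y1, y2], y3], y5], y4] + [[[[y1, y3], y2], y5], y4] + [[[[y1, y4], y2], y3], y5] - [[[[y1, y4], y3], y2], y5] - [[[[y1, y4], y5], y2], y3] + [[[[y1, y4], y5], y3], y2] + [[[[y1, y5], y2], y3], y4] - [[[[y1, y5], y3], y2], y4]


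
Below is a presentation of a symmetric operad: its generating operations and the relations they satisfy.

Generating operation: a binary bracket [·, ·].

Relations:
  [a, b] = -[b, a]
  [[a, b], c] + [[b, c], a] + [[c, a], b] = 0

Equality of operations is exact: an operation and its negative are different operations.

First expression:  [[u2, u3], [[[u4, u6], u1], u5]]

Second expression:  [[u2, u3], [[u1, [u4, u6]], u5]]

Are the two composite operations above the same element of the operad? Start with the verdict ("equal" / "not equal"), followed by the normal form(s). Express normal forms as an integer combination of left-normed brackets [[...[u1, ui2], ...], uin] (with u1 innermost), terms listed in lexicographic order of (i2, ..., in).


not equal — first [[[[[u1, u4], u6], u5], u2], u3] - [[[[[u1, u4], u6], u5], u3], u2] - [[[[[u1, u6], u4], u5], u2], u3] + [[[[[u1, u6], u4], u5], u3], u2], second -[[[[[u1, u4], u6], u5], u2], u3] + [[[[[u1, u4], u6], u5], u3], u2] + [[[[[u1, u6], u4], u5], u2], u3] - [[[[[u1, u6], u4], u5], u3], u2]

Reducing the first expression gives [[[[[u1, u4], u6], u5], u2], u3] - [[[[[u1, u4], u6], u5], u3], u2] - [[[[[u1, u6], u4], u5], u2], u3] + [[[[[u1, u6], u4], u5], u3], u2]
Reducing the second expression gives -[[[[[u1, u4], u6], u5], u2], u3] + [[[[[u1, u4], u6], u5], u3], u2] + [[[[[u1, u6], u4], u5], u2], u3] - [[[[[u1, u6], u4], u5], u3], u2]
They disagree, so not equal.


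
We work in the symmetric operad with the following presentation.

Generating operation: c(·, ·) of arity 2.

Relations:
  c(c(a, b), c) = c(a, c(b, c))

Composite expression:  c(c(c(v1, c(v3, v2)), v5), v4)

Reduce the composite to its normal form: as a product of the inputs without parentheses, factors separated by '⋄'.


v1 ⋄ v3 ⋄ v2 ⋄ v5 ⋄ v4

Every regrouping of c is equal, so read the v-inputs in written order.
c(v3, v2) spells out as v3 ⋄ v2
c(v1, c(v3, v2)) spells out as v1 ⋄ v3 ⋄ v2
c(c(v1, c(v3, v2)), v5) spells out as v1 ⋄ v3 ⋄ v2 ⋄ v5
c(c(c(v1, c(v3, v2)), v5), v4) spells out as v1 ⋄ v3 ⋄ v2 ⋄ v5 ⋄ v4


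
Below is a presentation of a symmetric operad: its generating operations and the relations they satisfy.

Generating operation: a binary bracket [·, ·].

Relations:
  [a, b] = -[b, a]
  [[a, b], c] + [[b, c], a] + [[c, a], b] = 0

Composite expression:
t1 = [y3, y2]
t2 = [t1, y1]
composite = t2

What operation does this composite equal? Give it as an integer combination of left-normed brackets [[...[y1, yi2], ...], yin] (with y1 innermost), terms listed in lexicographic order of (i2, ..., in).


[[y1, y2], y3] - [[y1, y3], y2]

In the tensor algebra, words opening y1 carry the y1-anchored form.
Composite bracket: [[y3, y2], y1]
The bracket unfolds into 4 signed words via [a, b] = ab - ba (2^2 = 4).
Words beginning with y1 determine it all:
  y1y2y3 appears with sign +1, giving the term +[[y1, y2], y3]
  y1y3y2 appears with sign -1, giving the term -[[y1, y3], y2]


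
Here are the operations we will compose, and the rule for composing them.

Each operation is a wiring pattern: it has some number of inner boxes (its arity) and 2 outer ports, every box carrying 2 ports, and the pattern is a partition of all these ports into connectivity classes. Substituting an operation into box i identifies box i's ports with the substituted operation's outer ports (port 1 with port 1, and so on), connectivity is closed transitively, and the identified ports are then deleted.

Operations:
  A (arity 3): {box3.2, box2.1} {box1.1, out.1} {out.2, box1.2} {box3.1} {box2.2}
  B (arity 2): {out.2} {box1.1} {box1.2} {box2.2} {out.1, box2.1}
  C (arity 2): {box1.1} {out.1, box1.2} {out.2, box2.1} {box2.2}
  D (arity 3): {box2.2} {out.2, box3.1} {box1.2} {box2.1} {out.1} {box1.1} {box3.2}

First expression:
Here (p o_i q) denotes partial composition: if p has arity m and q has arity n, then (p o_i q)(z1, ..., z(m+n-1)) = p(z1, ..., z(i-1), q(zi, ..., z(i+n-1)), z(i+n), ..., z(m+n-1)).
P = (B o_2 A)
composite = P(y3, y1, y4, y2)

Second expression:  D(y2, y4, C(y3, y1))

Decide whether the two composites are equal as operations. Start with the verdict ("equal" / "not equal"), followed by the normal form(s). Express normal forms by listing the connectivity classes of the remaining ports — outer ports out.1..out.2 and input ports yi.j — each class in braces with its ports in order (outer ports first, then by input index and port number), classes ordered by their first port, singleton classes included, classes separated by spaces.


not equal; first: {out.1, y1.1} {out.2} {y1.2} {y2.1} {y2.2, y4.1} {y3.1} {y3.2} {y4.2}; second: {out.1} {out.2, y3.2} {y1.1} {y1.2} {y2.1} {y2.2} {y3.1} {y4.1} {y4.2}

Normal form of the first expression: {out.1, y1.1} {out.2} {y1.2} {y2.1} {y2.2, y4.1} {y3.1} {y3.2} {y4.2}
Normal form of the second expression: {out.1} {out.2, y3.2} {y1.1} {y1.2} {y2.1} {y2.2} {y3.1} {y4.1} {y4.2}
The normal forms differ: not equal.


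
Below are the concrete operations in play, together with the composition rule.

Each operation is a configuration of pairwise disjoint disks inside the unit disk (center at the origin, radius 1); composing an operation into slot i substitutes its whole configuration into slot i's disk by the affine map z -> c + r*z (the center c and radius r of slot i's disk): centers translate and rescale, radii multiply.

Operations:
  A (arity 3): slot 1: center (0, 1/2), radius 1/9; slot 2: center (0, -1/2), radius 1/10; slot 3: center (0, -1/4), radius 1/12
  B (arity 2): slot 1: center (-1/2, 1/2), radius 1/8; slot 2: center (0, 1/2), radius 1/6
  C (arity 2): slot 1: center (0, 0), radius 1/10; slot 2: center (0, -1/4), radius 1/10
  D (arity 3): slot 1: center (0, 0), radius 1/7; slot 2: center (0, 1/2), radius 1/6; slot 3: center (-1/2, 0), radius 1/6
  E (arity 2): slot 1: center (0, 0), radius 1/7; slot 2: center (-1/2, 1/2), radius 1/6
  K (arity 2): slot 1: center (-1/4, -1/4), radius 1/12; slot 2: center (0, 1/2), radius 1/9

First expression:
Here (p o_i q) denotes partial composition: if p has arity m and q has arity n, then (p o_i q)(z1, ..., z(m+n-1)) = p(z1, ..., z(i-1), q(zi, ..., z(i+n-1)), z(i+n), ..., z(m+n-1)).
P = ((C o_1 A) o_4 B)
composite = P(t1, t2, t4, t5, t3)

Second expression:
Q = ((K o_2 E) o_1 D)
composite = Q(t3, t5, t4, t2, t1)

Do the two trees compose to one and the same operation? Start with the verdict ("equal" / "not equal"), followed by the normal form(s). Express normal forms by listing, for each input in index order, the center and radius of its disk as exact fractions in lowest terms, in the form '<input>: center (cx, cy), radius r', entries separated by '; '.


Reducing the first expression gives t1: center (0, 1/20), radius 1/90; t2: center (0, -1/20), radius 1/100; t3: center (0, -1/5), radius 1/60; t4: center (0, -1/40), radius 1/120; t5: center (-1/20, -1/5), radius 1/80
Reducing the second expression gives t1: center (-1/18, 5/9), radius 1/54; t2: center (0, 1/2), radius 1/63; t3: center (-1/4, -1/4), radius 1/84; t4: center (-7/24, -1/4), radius 1/72; t5: center (-1/4, -5/24), radius 1/72
They disagree, so not equal.

not equal — first t1: center (0, 1/20), radius 1/90; t2: center (0, -1/20), radius 1/100; t3: center (0, -1/5), radius 1/60; t4: center (0, -1/40), radius 1/120; t5: center (-1/20, -1/5), radius 1/80, second t1: center (-1/18, 5/9), radius 1/54; t2: center (0, 1/2), radius 1/63; t3: center (-1/4, -1/4), radius 1/84; t4: center (-7/24, -1/4), radius 1/72; t5: center (-1/4, -5/24), radius 1/72


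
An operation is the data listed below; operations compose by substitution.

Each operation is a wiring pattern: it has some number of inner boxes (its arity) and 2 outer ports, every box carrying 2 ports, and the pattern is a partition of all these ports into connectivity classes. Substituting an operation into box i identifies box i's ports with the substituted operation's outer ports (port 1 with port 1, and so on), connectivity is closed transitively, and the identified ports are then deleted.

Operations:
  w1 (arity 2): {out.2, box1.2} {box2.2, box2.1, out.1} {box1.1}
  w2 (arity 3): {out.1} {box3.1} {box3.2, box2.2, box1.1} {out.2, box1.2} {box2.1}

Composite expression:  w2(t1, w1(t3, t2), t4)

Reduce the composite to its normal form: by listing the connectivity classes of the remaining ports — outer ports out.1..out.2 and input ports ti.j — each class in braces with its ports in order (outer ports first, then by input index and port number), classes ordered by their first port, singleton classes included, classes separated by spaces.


{out.1} {out.2, t1.2} {t1.1, t3.2, t4.2} {t2.1, t2.2} {t3.1} {t4.1}

Substituting into w2 glues patterns; closure does the rest.
the subtree at w1 composes to {out.1, t2.1, t2.2} {out.2, t3.2} {t3.1} on (t3, t2); out.j = own outer ports
the subtree at w2 composes to {out.1} {out.2, t1.2} {t1.1, t3.2, t4.2} {t2.1, t2.2} {t3.1} {t4.1} on (t1, t3, t2, t4); out.j = own outer ports


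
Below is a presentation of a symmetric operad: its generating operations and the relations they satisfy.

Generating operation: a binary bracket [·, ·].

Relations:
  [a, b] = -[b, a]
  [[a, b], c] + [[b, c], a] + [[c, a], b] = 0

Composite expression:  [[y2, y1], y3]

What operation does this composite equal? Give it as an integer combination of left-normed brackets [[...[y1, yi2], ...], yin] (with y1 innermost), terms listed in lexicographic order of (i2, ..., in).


-[[y1, y2], y3]

Expand each bracket as ab - ba; the y1-initial words give the coefficients.
Composite bracket: [[y2, y1], y3]
Expanding via [a, b] = ab - ba: 4 signed words (2^2 = 4).
Collect the words opening with y1:
  from y1y2y3, sign -1: term -[[y1, y2], y3]


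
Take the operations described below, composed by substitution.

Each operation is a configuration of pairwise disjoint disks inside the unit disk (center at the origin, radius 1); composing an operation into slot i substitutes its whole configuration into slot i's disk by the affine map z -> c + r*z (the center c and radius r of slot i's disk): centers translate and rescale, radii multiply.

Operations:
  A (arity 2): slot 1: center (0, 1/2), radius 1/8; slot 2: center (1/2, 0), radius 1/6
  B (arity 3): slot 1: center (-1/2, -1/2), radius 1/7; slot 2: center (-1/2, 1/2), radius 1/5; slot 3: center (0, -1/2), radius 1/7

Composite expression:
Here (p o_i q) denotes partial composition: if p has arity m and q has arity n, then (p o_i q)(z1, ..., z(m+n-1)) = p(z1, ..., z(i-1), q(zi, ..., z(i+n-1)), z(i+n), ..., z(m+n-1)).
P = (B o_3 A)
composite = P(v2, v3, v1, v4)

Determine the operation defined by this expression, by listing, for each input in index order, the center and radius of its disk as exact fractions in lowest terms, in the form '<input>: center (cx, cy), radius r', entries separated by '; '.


v1: center (0, -3/7), radius 1/56; v2: center (-1/2, -1/2), radius 1/7; v3: center (-1/2, 1/2), radius 1/5; v4: center (1/14, -1/2), radius 1/42

Nesting under B composes maps z -> c + r*z down each v-path.
tracing v2 down its 1-map path: center (-1/2, -1/2), radius 1/7
tracing v3 down its 1-map path: center (-1/2, 1/2), radius 1/5
tracing v1 down its 2-map path: center (0, -3/7), radius 1/56
tracing v4 down its 2-map path: center (1/14, -1/2), radius 1/42


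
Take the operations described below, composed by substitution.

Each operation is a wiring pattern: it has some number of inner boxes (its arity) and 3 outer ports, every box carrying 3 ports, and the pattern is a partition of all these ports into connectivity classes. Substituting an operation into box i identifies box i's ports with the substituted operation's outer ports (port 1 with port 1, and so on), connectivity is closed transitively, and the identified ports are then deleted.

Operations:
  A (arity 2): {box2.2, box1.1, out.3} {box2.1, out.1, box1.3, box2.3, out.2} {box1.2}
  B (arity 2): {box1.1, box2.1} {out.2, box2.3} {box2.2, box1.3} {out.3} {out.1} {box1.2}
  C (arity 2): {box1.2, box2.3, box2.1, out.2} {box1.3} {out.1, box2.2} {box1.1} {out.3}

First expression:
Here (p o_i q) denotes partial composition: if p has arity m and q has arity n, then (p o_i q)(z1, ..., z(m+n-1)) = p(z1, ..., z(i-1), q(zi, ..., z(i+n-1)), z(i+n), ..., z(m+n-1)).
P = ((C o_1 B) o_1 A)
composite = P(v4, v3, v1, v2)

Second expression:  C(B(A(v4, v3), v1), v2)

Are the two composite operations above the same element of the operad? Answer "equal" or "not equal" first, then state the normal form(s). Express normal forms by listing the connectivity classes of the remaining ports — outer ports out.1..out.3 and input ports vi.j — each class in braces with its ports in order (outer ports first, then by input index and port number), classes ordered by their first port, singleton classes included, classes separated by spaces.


The first expression reduces to {out.1, v2.2} {out.2, v1.3, v2.1, v2.3} {out.3} {v1.1, v3.1, v3.3, v4.3} {v1.2, v3.2, v4.1} {v4.2}
The second expression reduces to {out.1, v2.2} {out.2, v1.3, v2.1, v2.3} {out.3} {v1.1, v3.1, v3.3, v4.3} {v1.2, v3.2, v4.1} {v4.2}
Both agree, so they are equal.

equal — both sides give {out.1, v2.2} {out.2, v1.3, v2.1, v2.3} {out.3} {v1.1, v3.1, v3.3, v4.3} {v1.2, v3.2, v4.1} {v4.2}
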